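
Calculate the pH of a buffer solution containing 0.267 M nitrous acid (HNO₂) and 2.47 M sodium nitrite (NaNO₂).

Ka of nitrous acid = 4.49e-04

pKa = -log(4.49e-04) = 3.35. pH = pKa + log([A⁻]/[HA]) = 3.35 + log(2.47/0.267)

pH = 4.31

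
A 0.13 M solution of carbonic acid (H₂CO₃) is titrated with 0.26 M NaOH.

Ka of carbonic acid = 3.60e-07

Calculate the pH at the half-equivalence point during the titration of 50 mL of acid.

At half-equivalence [HA] = [A⁻], so Henderson-Hasselbalch gives pH = pKa = -log(3.60e-07) = 6.44.

pH = pKa = 6.44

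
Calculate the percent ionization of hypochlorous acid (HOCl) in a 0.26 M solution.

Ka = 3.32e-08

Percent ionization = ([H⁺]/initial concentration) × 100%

Using Ka equilibrium: x² + Ka×x - Ka×C = 0. Solving: [H⁺] = 9.2892e-05. Percent = (9.2892e-05/0.26) × 100

Percent ionization = 0.0357%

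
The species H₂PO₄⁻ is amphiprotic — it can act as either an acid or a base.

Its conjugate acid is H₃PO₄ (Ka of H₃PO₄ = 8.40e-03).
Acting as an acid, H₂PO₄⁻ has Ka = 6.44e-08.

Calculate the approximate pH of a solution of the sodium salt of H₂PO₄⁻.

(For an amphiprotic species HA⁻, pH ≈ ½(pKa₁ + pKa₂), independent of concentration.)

pKa₁ = -log(8.40e-03) = 2.08; pKa₂ = -log(6.44e-08) = 7.19. For an amphiprotic species, pH ≈ ½(pKa₁ + pKa₂) = ½(2.08 + 7.19) = 4.63.

pH = 4.63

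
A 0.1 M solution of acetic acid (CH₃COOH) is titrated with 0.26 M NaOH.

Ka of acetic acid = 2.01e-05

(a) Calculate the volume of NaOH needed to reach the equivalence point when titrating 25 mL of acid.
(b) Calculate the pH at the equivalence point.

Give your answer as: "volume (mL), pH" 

moles acid = 0.1 × 25/1000 = 0.0025 mol; V_base = moles/0.26 × 1000 = 9.6 mL. At equivalence only the conjugate base is present: [A⁻] = 0.0025/0.035 = 7.2222e-02 M. Kb = Kw/Ka = 4.98e-10; [OH⁻] = √(Kb × [A⁻]) = 5.9943e-06; pOH = 5.22; pH = 14 - pOH = 8.78.

V = 9.6 mL, pH = 8.78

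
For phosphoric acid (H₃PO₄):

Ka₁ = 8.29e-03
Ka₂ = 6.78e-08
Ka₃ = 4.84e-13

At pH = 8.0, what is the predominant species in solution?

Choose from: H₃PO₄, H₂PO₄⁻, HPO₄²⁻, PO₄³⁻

pKa₁ = 2.08, pKa₂ = 7.17, pKa₃ = 12.32. For a polyprotic acid the predominant species crosses at each pKa: below pKa_n the protonated form dominates, above it the deprotonated form does. At pH = 8.0, the predominant species is HPO₄²⁻.

HPO₄²⁻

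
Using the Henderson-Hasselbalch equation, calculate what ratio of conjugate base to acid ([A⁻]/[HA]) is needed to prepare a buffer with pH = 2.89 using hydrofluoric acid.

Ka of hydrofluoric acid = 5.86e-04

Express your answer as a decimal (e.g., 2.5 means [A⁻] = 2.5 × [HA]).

pKa = -log(5.86e-04) = 3.2321. pH = pKa + log([A⁻]/[HA]), so log([A⁻]/[HA]) = pH − pKa = 2.89 − 3.2321 = -0.3421. [A⁻]/[HA] = 10^(-0.3421) = 0.455

[A⁻]/[HA] = 0.455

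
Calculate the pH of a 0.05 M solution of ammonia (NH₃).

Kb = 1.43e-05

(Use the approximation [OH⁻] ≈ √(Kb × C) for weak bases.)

[OH⁻] = √(Kb × C) = √(1.43e-05 × 0.05) = 8.4558e-04. pOH = 3.07, pH = 14 - pOH

pH = 10.93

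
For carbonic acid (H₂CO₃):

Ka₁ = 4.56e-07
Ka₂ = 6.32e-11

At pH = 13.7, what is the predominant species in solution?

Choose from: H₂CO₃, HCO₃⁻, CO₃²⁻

pKa₁ = 6.34, pKa₂ = 10.20. For a polyprotic acid the predominant species crosses at each pKa: below pKa_n the protonated form dominates, above it the deprotonated form does. At pH = 13.7, the predominant species is CO₃²⁻.

CO₃²⁻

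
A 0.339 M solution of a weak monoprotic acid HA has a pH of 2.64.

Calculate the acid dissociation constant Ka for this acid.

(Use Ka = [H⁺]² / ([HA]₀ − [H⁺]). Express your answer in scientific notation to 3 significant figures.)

[H⁺] = 10^(−pH) = 10^(−2.64) = 2.291e-03 M. For HA ⇌ H⁺ + A⁻, Ka = [H⁺][A⁻]/[HA] = [H⁺]² / ([HA]₀ − [H⁺]) = (2.291e-03)² / (0.339 − 2.291e-03) = 1.56e-05.

K_a = 1.56e-05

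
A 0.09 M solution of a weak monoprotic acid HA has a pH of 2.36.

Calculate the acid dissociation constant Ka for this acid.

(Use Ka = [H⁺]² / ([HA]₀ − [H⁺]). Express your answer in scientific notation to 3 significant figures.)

[H⁺] = 10^(−pH) = 10^(−2.36) = 4.365e-03 M. For HA ⇌ H⁺ + A⁻, Ka = [H⁺][A⁻]/[HA] = [H⁺]² / ([HA]₀ − [H⁺]) = (4.365e-03)² / (0.09 − 4.365e-03) = 2.23e-04.

K_a = 2.23e-04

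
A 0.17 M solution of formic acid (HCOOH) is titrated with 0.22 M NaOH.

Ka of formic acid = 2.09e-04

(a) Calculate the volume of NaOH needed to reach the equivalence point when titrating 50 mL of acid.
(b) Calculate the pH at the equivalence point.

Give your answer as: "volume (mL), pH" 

moles acid = 0.17 × 50/1000 = 0.0085 mol; V_base = moles/0.22 × 1000 = 38.6 mL. At equivalence only the conjugate base is present: [A⁻] = 0.0085/0.089 = 9.5897e-02 M. Kb = Kw/Ka = 4.78e-11; [OH⁻] = √(Kb × [A⁻]) = 2.1421e-06; pOH = 5.67; pH = 14 - pOH = 8.33.

V = 38.6 mL, pH = 8.33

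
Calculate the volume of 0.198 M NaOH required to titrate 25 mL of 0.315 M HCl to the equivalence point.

At equivalence: moles acid = moles base. moles HCl = 0.315 × 25/1000 = 0.007875 mol. V_base = moles / 0.198 × 1000 = 39.8 mL.

V_{base} = 39.8 mL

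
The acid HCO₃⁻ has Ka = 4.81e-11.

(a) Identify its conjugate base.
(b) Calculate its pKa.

(a) The conjugate base is formed by removing one H⁺ from HCO₃⁻, giving CO₃²⁻. (b) pKa = -log(Ka) = -log(4.81e-11) = 10.32.

Conjugate base: CO₃²⁻; pK_a = 10.32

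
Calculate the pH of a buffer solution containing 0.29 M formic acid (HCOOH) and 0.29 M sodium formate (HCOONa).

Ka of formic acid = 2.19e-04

pKa = -log(2.19e-04) = 3.66. pH = pKa + log([A⁻]/[HA]) = 3.66 + log(0.29/0.29)

pH = 3.66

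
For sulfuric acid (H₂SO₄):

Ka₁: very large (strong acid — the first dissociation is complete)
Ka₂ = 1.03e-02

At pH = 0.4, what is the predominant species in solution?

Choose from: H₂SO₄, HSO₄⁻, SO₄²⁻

The first dissociation is complete, so H₂SO₄ itself is never the predominant species in water; pKa₂ = -log(1.03e-02) = 1.99. For a polyprotic acid the predominant species crosses at each pKa: below pKa_n the protonated form dominates, above it the deprotonated form does. At pH = 0.4, the predominant species is HSO₄⁻.

HSO₄⁻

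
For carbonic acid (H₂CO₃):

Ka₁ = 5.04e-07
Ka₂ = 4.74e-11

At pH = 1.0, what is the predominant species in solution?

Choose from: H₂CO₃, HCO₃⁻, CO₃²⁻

pKa₁ = 6.30, pKa₂ = 10.32. For a polyprotic acid the predominant species crosses at each pKa: below pKa_n the protonated form dominates, above it the deprotonated form does. At pH = 1.0, the predominant species is H₂CO₃.

H₂CO₃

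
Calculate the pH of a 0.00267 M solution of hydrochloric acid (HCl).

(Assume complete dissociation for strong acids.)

[H⁺] = 0.00267 M for strong acid. pH = -log[H⁺] = -log(0.00267)

pH = 2.57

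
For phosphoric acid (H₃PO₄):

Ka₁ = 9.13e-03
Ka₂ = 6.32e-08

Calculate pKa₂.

pKa₂ = -log(Ka₂) = -log(6.32e-08) = 7.20.

pK_{a2} = 7.20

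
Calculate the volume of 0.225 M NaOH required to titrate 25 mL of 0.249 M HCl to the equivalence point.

At equivalence: moles acid = moles base. moles HCl = 0.249 × 25/1000 = 0.006225 mol. V_base = moles / 0.225 × 1000 = 27.7 mL.

V_{base} = 27.7 mL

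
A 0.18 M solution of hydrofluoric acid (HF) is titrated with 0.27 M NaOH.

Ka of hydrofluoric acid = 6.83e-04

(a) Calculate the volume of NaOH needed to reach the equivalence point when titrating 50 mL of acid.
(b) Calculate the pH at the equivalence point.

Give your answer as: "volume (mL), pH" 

moles acid = 0.18 × 50/1000 = 0.009 mol; V_base = moles/0.27 × 1000 = 33.3 mL. At equivalence only the conjugate base is present: [A⁻] = 0.009/0.083 = 1.0800e-01 M. Kb = Kw/Ka = 1.46e-11; [OH⁻] = √(Kb × [A⁻]) = 1.2575e-06; pOH = 5.90; pH = 14 - pOH = 8.10.

V = 33.3 mL, pH = 8.10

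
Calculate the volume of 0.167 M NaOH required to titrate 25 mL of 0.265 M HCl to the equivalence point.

At equivalence: moles acid = moles base. moles HCl = 0.265 × 25/1000 = 0.006625 mol. V_base = moles / 0.167 × 1000 = 39.7 mL.

V_{base} = 39.7 mL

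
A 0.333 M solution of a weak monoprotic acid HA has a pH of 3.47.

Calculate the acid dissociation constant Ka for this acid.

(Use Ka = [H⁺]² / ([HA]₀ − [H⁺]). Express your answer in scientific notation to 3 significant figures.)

[H⁺] = 10^(−pH) = 10^(−3.47) = 3.388e-04 M. For HA ⇌ H⁺ + A⁻, Ka = [H⁺][A⁻]/[HA] = [H⁺]² / ([HA]₀ − [H⁺]) = (3.388e-04)² / (0.333 − 3.388e-04) = 3.45e-07.

K_a = 3.45e-07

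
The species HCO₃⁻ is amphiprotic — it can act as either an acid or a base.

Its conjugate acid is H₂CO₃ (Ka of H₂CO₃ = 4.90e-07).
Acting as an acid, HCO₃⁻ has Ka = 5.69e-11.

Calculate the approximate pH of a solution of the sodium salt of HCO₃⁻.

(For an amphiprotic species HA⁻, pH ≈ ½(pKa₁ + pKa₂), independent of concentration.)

pKa₁ = -log(4.90e-07) = 6.31; pKa₂ = -log(5.69e-11) = 10.24. For an amphiprotic species, pH ≈ ½(pKa₁ + pKa₂) = ½(6.31 + 10.24) = 8.28.

pH = 8.28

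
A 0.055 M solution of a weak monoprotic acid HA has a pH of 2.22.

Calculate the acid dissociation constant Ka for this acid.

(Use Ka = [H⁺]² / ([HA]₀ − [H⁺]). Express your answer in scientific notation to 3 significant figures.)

[H⁺] = 10^(−pH) = 10^(−2.22) = 6.026e-03 M. For HA ⇌ H⁺ + A⁻, Ka = [H⁺][A⁻]/[HA] = [H⁺]² / ([HA]₀ − [H⁺]) = (6.026e-03)² / (0.055 − 6.026e-03) = 7.41e-04.

K_a = 7.41e-04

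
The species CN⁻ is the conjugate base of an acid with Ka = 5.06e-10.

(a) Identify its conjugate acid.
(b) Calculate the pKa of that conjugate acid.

(a) The conjugate acid is formed by adding one H⁺ to CN⁻, giving HCN. (b) pKa = -log(Ka) = -log(5.06e-10) = 9.30.

Conjugate acid: HCN; pK_a = 9.30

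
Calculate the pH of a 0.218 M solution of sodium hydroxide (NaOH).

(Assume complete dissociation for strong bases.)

[OH⁻] = 0.218 M for strong base. pOH = -log[OH⁻] = 0.66, pH = 14 - pOH

pH = 13.34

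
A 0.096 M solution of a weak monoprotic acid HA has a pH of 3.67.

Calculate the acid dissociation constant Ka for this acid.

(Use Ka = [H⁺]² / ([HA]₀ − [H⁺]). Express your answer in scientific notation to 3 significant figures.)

[H⁺] = 10^(−pH) = 10^(−3.67) = 2.138e-04 M. For HA ⇌ H⁺ + A⁻, Ka = [H⁺][A⁻]/[HA] = [H⁺]² / ([HA]₀ − [H⁺]) = (2.138e-04)² / (0.096 − 2.138e-04) = 4.77e-07.

K_a = 4.77e-07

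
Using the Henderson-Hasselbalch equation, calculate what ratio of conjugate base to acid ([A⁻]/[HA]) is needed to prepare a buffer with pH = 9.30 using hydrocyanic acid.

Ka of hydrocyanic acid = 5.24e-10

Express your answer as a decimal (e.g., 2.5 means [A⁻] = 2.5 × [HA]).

pKa = -log(5.24e-10) = 9.2807. pH = pKa + log([A⁻]/[HA]), so log([A⁻]/[HA]) = pH − pKa = 9.30 − 9.2807 = 0.0193. [A⁻]/[HA] = 10^(0.0193) = 1.05

[A⁻]/[HA] = 1.05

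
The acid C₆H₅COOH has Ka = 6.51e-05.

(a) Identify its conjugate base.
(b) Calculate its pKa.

(a) The conjugate base is formed by removing one H⁺ from C₆H₅COOH, giving C₆H₅COO⁻. (b) pKa = -log(Ka) = -log(6.51e-05) = 4.19.

Conjugate base: C₆H₅COO⁻; pK_a = 4.19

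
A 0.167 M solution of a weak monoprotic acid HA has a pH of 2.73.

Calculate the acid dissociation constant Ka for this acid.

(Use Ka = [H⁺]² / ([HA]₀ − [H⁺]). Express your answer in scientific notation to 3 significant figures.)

[H⁺] = 10^(−pH) = 10^(−2.73) = 1.862e-03 M. For HA ⇌ H⁺ + A⁻, Ka = [H⁺][A⁻]/[HA] = [H⁺]² / ([HA]₀ − [H⁺]) = (1.862e-03)² / (0.167 − 1.862e-03) = 2.10e-05.

K_a = 2.10e-05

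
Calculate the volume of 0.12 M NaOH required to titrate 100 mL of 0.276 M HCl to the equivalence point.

At equivalence: moles acid = moles base. moles HCl = 0.276 × 100/1000 = 0.0276 mol. V_base = moles / 0.12 × 1000 = 230.0 mL.

V_{base} = 230.0 mL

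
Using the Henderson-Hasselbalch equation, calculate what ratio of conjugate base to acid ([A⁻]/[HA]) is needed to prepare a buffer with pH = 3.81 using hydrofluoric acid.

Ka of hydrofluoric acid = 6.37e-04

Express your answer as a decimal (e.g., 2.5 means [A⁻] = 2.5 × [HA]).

pKa = -log(6.37e-04) = 3.1959. pH = pKa + log([A⁻]/[HA]), so log([A⁻]/[HA]) = pH − pKa = 3.81 − 3.1959 = 0.6141. [A⁻]/[HA] = 10^(0.6141) = 4.11

[A⁻]/[HA] = 4.11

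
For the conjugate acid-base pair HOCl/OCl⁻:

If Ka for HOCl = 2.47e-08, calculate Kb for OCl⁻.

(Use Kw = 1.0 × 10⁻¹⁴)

For a conjugate pair Ka × Kb = Kw, so Kb = Kw/Ka = 1.0 × 10⁻¹⁴ / 2.47e-08 = 4.05e-07.

K_b = 4.05e-07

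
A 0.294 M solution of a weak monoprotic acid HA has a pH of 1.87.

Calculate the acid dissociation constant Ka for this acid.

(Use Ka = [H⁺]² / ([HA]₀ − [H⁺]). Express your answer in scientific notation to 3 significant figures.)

[H⁺] = 10^(−pH) = 10^(−1.87) = 1.349e-02 M. For HA ⇌ H⁺ + A⁻, Ka = [H⁺][A⁻]/[HA] = [H⁺]² / ([HA]₀ − [H⁺]) = (1.349e-02)² / (0.294 − 1.349e-02) = 6.49e-04.

K_a = 6.49e-04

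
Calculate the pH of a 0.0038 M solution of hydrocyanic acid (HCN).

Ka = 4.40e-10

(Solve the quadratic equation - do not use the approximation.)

x² + Ka×x - Ka×C = 0. Using quadratic formula: [H⁺] = 1.2928e-06

pH = 5.89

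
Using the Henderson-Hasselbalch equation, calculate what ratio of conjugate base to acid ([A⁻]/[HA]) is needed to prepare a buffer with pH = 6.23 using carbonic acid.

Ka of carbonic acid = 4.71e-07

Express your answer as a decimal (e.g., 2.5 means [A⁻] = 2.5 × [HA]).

pKa = -log(4.71e-07) = 6.3270. pH = pKa + log([A⁻]/[HA]), so log([A⁻]/[HA]) = pH − pKa = 6.23 − 6.3270 = -0.0970. [A⁻]/[HA] = 10^(-0.0970) = 0.800

[A⁻]/[HA] = 0.800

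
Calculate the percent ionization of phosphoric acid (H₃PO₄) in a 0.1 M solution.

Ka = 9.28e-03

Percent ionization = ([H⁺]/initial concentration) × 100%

Using Ka equilibrium: x² + Ka×x - Ka×C = 0. Solving: [H⁺] = 2.6174e-02. Percent = (2.6174e-02/0.1) × 100

Percent ionization = 26.2%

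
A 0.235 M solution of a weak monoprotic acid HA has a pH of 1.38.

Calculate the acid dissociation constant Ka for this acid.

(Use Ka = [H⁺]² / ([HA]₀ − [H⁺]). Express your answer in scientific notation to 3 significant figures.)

[H⁺] = 10^(−pH) = 10^(−1.38) = 4.169e-02 M. For HA ⇌ H⁺ + A⁻, Ka = [H⁺][A⁻]/[HA] = [H⁺]² / ([HA]₀ − [H⁺]) = (4.169e-02)² / (0.235 − 4.169e-02) = 8.99e-03.

K_a = 8.99e-03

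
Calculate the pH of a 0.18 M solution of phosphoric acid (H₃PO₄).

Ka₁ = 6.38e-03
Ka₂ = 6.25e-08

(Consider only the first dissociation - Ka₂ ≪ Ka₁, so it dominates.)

First dissociation dominates. From Ka₁ = [H⁺][HA⁻]/[H₂A], x² + Ka₁·x − Ka₁·C = 0 with C = 0.18 M and Ka₁ = 6.38e-03. Solving: [H⁺] = (−Ka₁ + √(Ka₁² + 4·Ka₁·C)) / 2 = 3.0848e-02 M. pH = -log(3.0848e-02) = 1.51.

pH = 1.51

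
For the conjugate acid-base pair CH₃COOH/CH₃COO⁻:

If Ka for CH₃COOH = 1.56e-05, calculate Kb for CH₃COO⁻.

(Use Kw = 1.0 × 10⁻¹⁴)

For a conjugate pair Ka × Kb = Kw, so Kb = Kw/Ka = 1.0 × 10⁻¹⁴ / 1.56e-05 = 6.41e-10.

K_b = 6.41e-10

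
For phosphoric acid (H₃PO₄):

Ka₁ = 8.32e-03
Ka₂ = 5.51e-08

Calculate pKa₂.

pKa₂ = -log(Ka₂) = -log(5.51e-08) = 7.26.

pK_{a2} = 7.26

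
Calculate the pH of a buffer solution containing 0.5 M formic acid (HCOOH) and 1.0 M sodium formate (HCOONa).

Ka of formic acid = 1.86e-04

pKa = -log(1.86e-04) = 3.73. pH = pKa + log([A⁻]/[HA]) = 3.73 + log(1.0/0.5)

pH = 4.03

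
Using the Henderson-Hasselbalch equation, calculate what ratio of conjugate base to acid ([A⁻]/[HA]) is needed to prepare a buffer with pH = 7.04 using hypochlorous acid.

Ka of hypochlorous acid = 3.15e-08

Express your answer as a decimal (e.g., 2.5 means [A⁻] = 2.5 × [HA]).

pKa = -log(3.15e-08) = 7.5017. pH = pKa + log([A⁻]/[HA]), so log([A⁻]/[HA]) = pH − pKa = 7.04 − 7.5017 = -0.4617. [A⁻]/[HA] = 10^(-0.4617) = 0.345

[A⁻]/[HA] = 0.345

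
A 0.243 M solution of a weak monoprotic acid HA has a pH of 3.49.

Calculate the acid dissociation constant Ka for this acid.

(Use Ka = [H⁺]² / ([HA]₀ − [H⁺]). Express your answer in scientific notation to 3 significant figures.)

[H⁺] = 10^(−pH) = 10^(−3.49) = 3.236e-04 M. For HA ⇌ H⁺ + A⁻, Ka = [H⁺][A⁻]/[HA] = [H⁺]² / ([HA]₀ − [H⁺]) = (3.236e-04)² / (0.243 − 3.236e-04) = 4.31e-07.

K_a = 4.31e-07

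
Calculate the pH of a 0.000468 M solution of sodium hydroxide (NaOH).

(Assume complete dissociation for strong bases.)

[OH⁻] = 0.000468 M for strong base. pOH = -log[OH⁻] = 3.33, pH = 14 - pOH

pH = 10.67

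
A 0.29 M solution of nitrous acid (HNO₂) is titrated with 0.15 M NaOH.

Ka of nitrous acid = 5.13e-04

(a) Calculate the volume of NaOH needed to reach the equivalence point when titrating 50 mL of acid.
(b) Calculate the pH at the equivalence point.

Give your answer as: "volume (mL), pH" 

moles acid = 0.29 × 50/1000 = 0.0145 mol; V_base = moles/0.15 × 1000 = 96.7 mL. At equivalence only the conjugate base is present: [A⁻] = 0.0145/0.147 = 9.8864e-02 M. Kb = Kw/Ka = 1.95e-11; [OH⁻] = √(Kb × [A⁻]) = 1.3882e-06; pOH = 5.86; pH = 14 - pOH = 8.14.

V = 96.7 mL, pH = 8.14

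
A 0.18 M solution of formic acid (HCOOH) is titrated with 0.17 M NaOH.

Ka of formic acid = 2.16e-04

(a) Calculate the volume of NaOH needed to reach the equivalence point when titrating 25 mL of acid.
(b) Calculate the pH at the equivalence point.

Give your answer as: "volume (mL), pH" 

moles acid = 0.18 × 25/1000 = 0.0045 mol; V_base = moles/0.17 × 1000 = 26.5 mL. At equivalence only the conjugate base is present: [A⁻] = 0.0045/0.051 = 8.7429e-02 M. Kb = Kw/Ka = 4.63e-11; [OH⁻] = √(Kb × [A⁻]) = 2.0119e-06; pOH = 5.70; pH = 14 - pOH = 8.30.

V = 26.5 mL, pH = 8.30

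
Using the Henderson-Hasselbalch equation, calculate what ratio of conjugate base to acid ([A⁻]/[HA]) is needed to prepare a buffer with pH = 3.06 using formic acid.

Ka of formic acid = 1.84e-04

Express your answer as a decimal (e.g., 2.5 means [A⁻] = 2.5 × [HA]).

pKa = -log(1.84e-04) = 3.7352. pH = pKa + log([A⁻]/[HA]), so log([A⁻]/[HA]) = pH − pKa = 3.06 − 3.7352 = -0.6752. [A⁻]/[HA] = 10^(-0.6752) = 0.211

[A⁻]/[HA] = 0.211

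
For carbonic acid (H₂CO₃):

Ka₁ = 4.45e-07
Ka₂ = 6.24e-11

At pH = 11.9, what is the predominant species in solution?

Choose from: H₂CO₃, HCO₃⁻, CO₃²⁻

pKa₁ = 6.35, pKa₂ = 10.20. For a polyprotic acid the predominant species crosses at each pKa: below pKa_n the protonated form dominates, above it the deprotonated form does. At pH = 11.9, the predominant species is CO₃²⁻.

CO₃²⁻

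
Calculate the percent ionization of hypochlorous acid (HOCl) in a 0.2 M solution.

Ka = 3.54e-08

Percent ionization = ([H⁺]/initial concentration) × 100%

Using Ka equilibrium: x² + Ka×x - Ka×C = 0. Solving: [H⁺] = 8.4125e-05. Percent = (8.4125e-05/0.2) × 100

Percent ionization = 0.0421%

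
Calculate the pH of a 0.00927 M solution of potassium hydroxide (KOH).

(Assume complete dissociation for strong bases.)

[OH⁻] = 0.00927 M for strong base. pOH = -log[OH⁻] = 2.03, pH = 14 - pOH

pH = 11.97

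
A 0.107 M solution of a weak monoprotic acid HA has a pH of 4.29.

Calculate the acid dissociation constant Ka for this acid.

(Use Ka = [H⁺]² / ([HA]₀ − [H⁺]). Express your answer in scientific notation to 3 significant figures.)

[H⁺] = 10^(−pH) = 10^(−4.29) = 5.129e-05 M. For HA ⇌ H⁺ + A⁻, Ka = [H⁺][A⁻]/[HA] = [H⁺]² / ([HA]₀ − [H⁺]) = (5.129e-05)² / (0.107 − 5.129e-05) = 2.46e-08.

K_a = 2.46e-08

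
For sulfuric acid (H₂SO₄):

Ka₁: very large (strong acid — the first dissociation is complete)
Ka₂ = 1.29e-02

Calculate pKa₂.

pKa₂ = -log(Ka₂) = -log(1.29e-02) = 1.89.

pK_{a2} = 1.89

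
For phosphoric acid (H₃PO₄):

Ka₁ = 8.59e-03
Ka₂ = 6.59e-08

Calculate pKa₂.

pKa₂ = -log(Ka₂) = -log(6.59e-08) = 7.18.

pK_{a2} = 7.18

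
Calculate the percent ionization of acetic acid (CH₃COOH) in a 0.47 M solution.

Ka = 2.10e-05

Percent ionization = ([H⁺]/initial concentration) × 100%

Using Ka equilibrium: x² + Ka×x - Ka×C = 0. Solving: [H⁺] = 3.1312e-03. Percent = (3.1312e-03/0.47) × 100

Percent ionization = 0.666%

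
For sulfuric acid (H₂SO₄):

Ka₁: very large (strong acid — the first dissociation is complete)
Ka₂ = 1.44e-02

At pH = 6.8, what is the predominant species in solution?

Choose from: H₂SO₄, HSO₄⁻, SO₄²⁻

The first dissociation is complete, so H₂SO₄ itself is never the predominant species in water; pKa₂ = -log(1.44e-02) = 1.84. For a polyprotic acid the predominant species crosses at each pKa: below pKa_n the protonated form dominates, above it the deprotonated form does. At pH = 6.8, the predominant species is SO₄²⁻.

SO₄²⁻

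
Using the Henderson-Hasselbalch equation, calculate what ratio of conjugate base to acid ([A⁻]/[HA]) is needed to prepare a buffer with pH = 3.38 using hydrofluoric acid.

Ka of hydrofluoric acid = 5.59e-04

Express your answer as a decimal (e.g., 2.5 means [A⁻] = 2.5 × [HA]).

pKa = -log(5.59e-04) = 3.2526. pH = pKa + log([A⁻]/[HA]), so log([A⁻]/[HA]) = pH − pKa = 3.38 − 3.2526 = 0.1274. [A⁻]/[HA] = 10^(0.1274) = 1.34

[A⁻]/[HA] = 1.34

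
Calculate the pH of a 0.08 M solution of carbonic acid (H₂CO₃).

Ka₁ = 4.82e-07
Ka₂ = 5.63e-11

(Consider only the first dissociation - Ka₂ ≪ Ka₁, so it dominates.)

First dissociation dominates. From Ka₁ = [H⁺][HA⁻]/[H₂A], x² + Ka₁·x − Ka₁·C = 0 with C = 0.08 M and Ka₁ = 4.82e-07. Solving: [H⁺] = (−Ka₁ + √(Ka₁² + 4·Ka₁·C)) / 2 = 1.9613e-04 M. pH = -log(1.9613e-04) = 3.71.

pH = 3.71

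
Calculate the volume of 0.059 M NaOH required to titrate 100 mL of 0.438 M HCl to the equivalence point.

At equivalence: moles acid = moles base. moles HCl = 0.438 × 100/1000 = 0.0438 mol. V_base = moles / 0.059 × 1000 = 742.4 mL.

V_{base} = 742.4 mL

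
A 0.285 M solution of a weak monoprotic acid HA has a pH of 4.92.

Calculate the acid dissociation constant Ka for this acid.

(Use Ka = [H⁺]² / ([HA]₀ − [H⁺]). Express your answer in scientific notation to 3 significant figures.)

[H⁺] = 10^(−pH) = 10^(−4.92) = 1.202e-05 M. For HA ⇌ H⁺ + A⁻, Ka = [H⁺][A⁻]/[HA] = [H⁺]² / ([HA]₀ − [H⁺]) = (1.202e-05)² / (0.285 − 1.202e-05) = 5.07e-10.

K_a = 5.07e-10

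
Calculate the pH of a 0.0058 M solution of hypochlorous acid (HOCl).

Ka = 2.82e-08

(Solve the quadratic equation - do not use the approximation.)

x² + Ka×x - Ka×C = 0. Using quadratic formula: [H⁺] = 1.2775e-05

pH = 4.89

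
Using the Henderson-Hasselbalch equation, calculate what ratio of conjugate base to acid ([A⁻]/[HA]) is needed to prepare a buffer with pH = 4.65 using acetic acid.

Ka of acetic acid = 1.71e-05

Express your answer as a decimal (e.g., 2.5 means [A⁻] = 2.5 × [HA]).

pKa = -log(1.71e-05) = 4.7670. pH = pKa + log([A⁻]/[HA]), so log([A⁻]/[HA]) = pH − pKa = 4.65 − 4.7670 = -0.1170. [A⁻]/[HA] = 10^(-0.1170) = 0.764

[A⁻]/[HA] = 0.764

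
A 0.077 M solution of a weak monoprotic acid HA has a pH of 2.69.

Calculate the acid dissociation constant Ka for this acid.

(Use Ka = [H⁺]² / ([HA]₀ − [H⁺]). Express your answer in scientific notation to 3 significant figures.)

[H⁺] = 10^(−pH) = 10^(−2.69) = 2.042e-03 M. For HA ⇌ H⁺ + A⁻, Ka = [H⁺][A⁻]/[HA] = [H⁺]² / ([HA]₀ − [H⁺]) = (2.042e-03)² / (0.077 − 2.042e-03) = 5.56e-05.

K_a = 5.56e-05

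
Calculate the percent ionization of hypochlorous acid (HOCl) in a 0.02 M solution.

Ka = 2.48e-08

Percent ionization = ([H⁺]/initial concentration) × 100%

Using Ka equilibrium: x² + Ka×x - Ka×C = 0. Solving: [H⁺] = 2.2259e-05. Percent = (2.2259e-05/0.02) × 100

Percent ionization = 0.111%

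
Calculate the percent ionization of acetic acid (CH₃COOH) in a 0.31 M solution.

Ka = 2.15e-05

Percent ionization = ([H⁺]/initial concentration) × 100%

Using Ka equilibrium: x² + Ka×x - Ka×C = 0. Solving: [H⁺] = 2.5709e-03. Percent = (2.5709e-03/0.31) × 100

Percent ionization = 0.829%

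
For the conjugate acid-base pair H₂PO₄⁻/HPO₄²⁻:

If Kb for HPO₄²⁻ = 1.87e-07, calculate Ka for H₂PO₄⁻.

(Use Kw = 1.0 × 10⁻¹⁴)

For a conjugate pair Ka × Kb = Kw, so Ka = Kw/Kb = 1.0 × 10⁻¹⁴ / 1.87e-07 = 5.35e-08.

K_a = 5.35e-08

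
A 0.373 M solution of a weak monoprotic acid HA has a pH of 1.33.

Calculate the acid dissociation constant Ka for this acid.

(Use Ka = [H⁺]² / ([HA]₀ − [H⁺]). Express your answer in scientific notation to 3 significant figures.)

[H⁺] = 10^(−pH) = 10^(−1.33) = 4.677e-02 M. For HA ⇌ H⁺ + A⁻, Ka = [H⁺][A⁻]/[HA] = [H⁺]² / ([HA]₀ − [H⁺]) = (4.677e-02)² / (0.373 − 4.677e-02) = 6.71e-03.

K_a = 6.71e-03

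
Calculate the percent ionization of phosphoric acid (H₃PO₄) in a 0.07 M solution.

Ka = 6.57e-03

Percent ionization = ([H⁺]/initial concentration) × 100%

Using Ka equilibrium: x² + Ka×x - Ka×C = 0. Solving: [H⁺] = 1.8410e-02. Percent = (1.8410e-02/0.07) × 100

Percent ionization = 26.3%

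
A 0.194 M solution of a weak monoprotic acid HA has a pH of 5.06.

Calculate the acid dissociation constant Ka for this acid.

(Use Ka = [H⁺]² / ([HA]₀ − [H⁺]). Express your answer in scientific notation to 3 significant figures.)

[H⁺] = 10^(−pH) = 10^(−5.06) = 8.710e-06 M. For HA ⇌ H⁺ + A⁻, Ka = [H⁺][A⁻]/[HA] = [H⁺]² / ([HA]₀ − [H⁺]) = (8.710e-06)² / (0.194 − 8.710e-06) = 3.91e-10.

K_a = 3.91e-10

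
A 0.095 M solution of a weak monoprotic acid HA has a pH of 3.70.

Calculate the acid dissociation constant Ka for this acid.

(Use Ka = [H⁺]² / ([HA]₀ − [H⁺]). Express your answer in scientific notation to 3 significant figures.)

[H⁺] = 10^(−pH) = 10^(−3.70) = 1.995e-04 M. For HA ⇌ H⁺ + A⁻, Ka = [H⁺][A⁻]/[HA] = [H⁺]² / ([HA]₀ − [H⁺]) = (1.995e-04)² / (0.095 − 1.995e-04) = 4.20e-07.

K_a = 4.20e-07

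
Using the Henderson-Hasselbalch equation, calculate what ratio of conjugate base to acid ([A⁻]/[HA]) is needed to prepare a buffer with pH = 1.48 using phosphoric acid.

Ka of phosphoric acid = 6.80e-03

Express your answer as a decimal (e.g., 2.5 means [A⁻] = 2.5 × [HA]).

pKa = -log(6.80e-03) = 2.1675. pH = pKa + log([A⁻]/[HA]), so log([A⁻]/[HA]) = pH − pKa = 1.48 − 2.1675 = -0.6875. [A⁻]/[HA] = 10^(-0.6875) = 0.205

[A⁻]/[HA] = 0.205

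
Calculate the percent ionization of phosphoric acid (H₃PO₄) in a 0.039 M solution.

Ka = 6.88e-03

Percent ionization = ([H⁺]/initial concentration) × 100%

Using Ka equilibrium: x² + Ka×x - Ka×C = 0. Solving: [H⁺] = 1.3298e-02. Percent = (1.3298e-02/0.039) × 100

Percent ionization = 34.1%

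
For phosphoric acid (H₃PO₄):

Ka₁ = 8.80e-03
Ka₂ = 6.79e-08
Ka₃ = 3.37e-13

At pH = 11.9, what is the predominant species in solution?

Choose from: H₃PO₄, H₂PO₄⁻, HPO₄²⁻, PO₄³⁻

pKa₁ = 2.06, pKa₂ = 7.17, pKa₃ = 12.47. For a polyprotic acid the predominant species crosses at each pKa: below pKa_n the protonated form dominates, above it the deprotonated form does. At pH = 11.9, the predominant species is HPO₄²⁻.

HPO₄²⁻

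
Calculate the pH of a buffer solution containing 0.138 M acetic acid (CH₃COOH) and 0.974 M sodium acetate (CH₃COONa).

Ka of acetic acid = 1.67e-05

pKa = -log(1.67e-05) = 4.78. pH = pKa + log([A⁻]/[HA]) = 4.78 + log(0.974/0.138)

pH = 5.63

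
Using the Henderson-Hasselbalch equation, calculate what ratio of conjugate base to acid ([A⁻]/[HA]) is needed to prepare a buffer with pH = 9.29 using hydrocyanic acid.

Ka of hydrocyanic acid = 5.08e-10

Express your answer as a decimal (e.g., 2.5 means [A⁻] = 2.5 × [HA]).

pKa = -log(5.08e-10) = 9.2941. pH = pKa + log([A⁻]/[HA]), so log([A⁻]/[HA]) = pH − pKa = 9.29 − 9.2941 = -0.0041. [A⁻]/[HA] = 10^(-0.0041) = 0.991

[A⁻]/[HA] = 0.991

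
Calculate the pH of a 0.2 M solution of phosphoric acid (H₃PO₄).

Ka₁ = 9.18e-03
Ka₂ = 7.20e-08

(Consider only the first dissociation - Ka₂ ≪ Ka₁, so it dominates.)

First dissociation dominates. From Ka₁ = [H⁺][HA⁻]/[H₂A], x² + Ka₁·x − Ka₁·C = 0 with C = 0.2 M and Ka₁ = 9.18e-03. Solving: [H⁺] = (−Ka₁ + √(Ka₁² + 4·Ka₁·C)) / 2 = 3.8504e-02 M. pH = -log(3.8504e-02) = 1.41.

pH = 1.41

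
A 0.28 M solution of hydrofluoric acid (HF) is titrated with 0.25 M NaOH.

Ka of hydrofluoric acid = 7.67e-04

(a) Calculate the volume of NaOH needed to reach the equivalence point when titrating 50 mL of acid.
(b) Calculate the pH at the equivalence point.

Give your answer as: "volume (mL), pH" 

moles acid = 0.28 × 50/1000 = 0.014 mol; V_base = moles/0.25 × 1000 = 56.0 mL. At equivalence only the conjugate base is present: [A⁻] = 0.014/0.106 = 1.3208e-01 M. Kb = Kw/Ka = 1.30e-11; [OH⁻] = √(Kb × [A⁻]) = 1.3122e-06; pOH = 5.88; pH = 14 - pOH = 8.12.

V = 56.0 mL, pH = 8.12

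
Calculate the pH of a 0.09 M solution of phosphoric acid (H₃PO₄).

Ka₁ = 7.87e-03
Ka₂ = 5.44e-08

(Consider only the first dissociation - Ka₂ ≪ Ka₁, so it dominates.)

First dissociation dominates. From Ka₁ = [H⁺][HA⁻]/[H₂A], x² + Ka₁·x − Ka₁·C = 0 with C = 0.09 M and Ka₁ = 7.87e-03. Solving: [H⁺] = (−Ka₁ + √(Ka₁² + 4·Ka₁·C)) / 2 = 2.2968e-02 M. pH = -log(2.2968e-02) = 1.64.

pH = 1.64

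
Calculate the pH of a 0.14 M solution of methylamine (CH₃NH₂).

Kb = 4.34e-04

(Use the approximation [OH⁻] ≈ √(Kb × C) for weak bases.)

[OH⁻] = √(Kb × C) = √(4.34e-04 × 0.14) = 7.7949e-03. pOH = 2.11, pH = 14 - pOH

pH = 11.89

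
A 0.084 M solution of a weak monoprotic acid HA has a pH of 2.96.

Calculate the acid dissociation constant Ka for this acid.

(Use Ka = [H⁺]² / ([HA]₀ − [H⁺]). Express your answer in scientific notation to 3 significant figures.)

[H⁺] = 10^(−pH) = 10^(−2.96) = 1.096e-03 M. For HA ⇌ H⁺ + A⁻, Ka = [H⁺][A⁻]/[HA] = [H⁺]² / ([HA]₀ − [H⁺]) = (1.096e-03)² / (0.084 − 1.096e-03) = 1.45e-05.

K_a = 1.45e-05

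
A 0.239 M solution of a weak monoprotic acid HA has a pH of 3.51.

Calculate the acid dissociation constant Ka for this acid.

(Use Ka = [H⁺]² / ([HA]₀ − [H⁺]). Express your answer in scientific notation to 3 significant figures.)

[H⁺] = 10^(−pH) = 10^(−3.51) = 3.090e-04 M. For HA ⇌ H⁺ + A⁻, Ka = [H⁺][A⁻]/[HA] = [H⁺]² / ([HA]₀ − [H⁺]) = (3.090e-04)² / (0.239 − 3.090e-04) = 4.00e-07.

K_a = 4.00e-07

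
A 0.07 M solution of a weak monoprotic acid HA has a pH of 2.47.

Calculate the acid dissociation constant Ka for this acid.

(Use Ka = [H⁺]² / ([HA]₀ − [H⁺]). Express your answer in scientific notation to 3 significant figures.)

[H⁺] = 10^(−pH) = 10^(−2.47) = 3.388e-03 M. For HA ⇌ H⁺ + A⁻, Ka = [H⁺][A⁻]/[HA] = [H⁺]² / ([HA]₀ − [H⁺]) = (3.388e-03)² / (0.07 − 3.388e-03) = 1.72e-04.

K_a = 1.72e-04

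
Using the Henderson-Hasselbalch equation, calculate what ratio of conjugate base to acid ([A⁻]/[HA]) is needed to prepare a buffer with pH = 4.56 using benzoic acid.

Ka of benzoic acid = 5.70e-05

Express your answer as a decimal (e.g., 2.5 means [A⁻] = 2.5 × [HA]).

pKa = -log(5.70e-05) = 4.2441. pH = pKa + log([A⁻]/[HA]), so log([A⁻]/[HA]) = pH − pKa = 4.56 − 4.2441 = 0.3159. [A⁻]/[HA] = 10^(0.3159) = 2.07

[A⁻]/[HA] = 2.07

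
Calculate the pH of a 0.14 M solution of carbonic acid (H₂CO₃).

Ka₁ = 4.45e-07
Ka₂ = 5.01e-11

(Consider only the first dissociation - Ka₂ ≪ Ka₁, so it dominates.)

First dissociation dominates. From Ka₁ = [H⁺][HA⁻]/[H₂A], x² + Ka₁·x − Ka₁·C = 0 with C = 0.14 M and Ka₁ = 4.45e-07. Solving: [H⁺] = (−Ka₁ + √(Ka₁² + 4·Ka₁·C)) / 2 = 2.4938e-04 M. pH = -log(2.4938e-04) = 3.60.

pH = 3.60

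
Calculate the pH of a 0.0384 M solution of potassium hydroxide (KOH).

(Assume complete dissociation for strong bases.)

[OH⁻] = 0.0384 M for strong base. pOH = -log[OH⁻] = 1.42, pH = 14 - pOH

pH = 12.58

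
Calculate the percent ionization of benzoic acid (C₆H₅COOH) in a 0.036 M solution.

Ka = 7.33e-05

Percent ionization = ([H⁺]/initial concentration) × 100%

Using Ka equilibrium: x² + Ka×x - Ka×C = 0. Solving: [H⁺] = 1.5882e-03. Percent = (1.5882e-03/0.036) × 100

Percent ionization = 4.41%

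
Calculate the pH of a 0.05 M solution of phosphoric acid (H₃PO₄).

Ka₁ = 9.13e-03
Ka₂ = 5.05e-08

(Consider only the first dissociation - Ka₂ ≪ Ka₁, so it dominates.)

First dissociation dominates. From Ka₁ = [H⁺][HA⁻]/[H₂A], x² + Ka₁·x − Ka₁·C = 0 with C = 0.05 M and Ka₁ = 9.13e-03. Solving: [H⁺] = (−Ka₁ + √(Ka₁² + 4·Ka₁·C)) / 2 = 1.7283e-02 M. pH = -log(1.7283e-02) = 1.76.

pH = 1.76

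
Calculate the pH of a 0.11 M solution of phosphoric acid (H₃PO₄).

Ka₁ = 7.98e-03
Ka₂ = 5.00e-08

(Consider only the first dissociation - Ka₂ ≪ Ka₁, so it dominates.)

First dissociation dominates. From Ka₁ = [H⁺][HA⁻]/[H₂A], x² + Ka₁·x − Ka₁·C = 0 with C = 0.11 M and Ka₁ = 7.98e-03. Solving: [H⁺] = (−Ka₁ + √(Ka₁² + 4·Ka₁·C)) / 2 = 2.5905e-02 M. pH = -log(2.5905e-02) = 1.59.

pH = 1.59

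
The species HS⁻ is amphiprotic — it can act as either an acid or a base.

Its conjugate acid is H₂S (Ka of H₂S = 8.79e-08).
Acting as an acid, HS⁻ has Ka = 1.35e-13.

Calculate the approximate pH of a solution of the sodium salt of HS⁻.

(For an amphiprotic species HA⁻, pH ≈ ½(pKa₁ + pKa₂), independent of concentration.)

pKa₁ = -log(8.79e-08) = 7.06; pKa₂ = -log(1.35e-13) = 12.87. For an amphiprotic species, pH ≈ ½(pKa₁ + pKa₂) = ½(7.06 + 12.87) = 9.96.

pH = 9.96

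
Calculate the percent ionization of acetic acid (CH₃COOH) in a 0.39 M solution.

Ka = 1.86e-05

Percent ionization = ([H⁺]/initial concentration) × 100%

Using Ka equilibrium: x² + Ka×x - Ka×C = 0. Solving: [H⁺] = 2.6840e-03. Percent = (2.6840e-03/0.39) × 100

Percent ionization = 0.688%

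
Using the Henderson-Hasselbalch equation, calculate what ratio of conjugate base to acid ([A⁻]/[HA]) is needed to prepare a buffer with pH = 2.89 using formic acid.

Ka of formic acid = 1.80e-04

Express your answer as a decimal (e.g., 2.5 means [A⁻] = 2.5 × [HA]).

pKa = -log(1.80e-04) = 3.7447. pH = pKa + log([A⁻]/[HA]), so log([A⁻]/[HA]) = pH − pKa = 2.89 − 3.7447 = -0.8547. [A⁻]/[HA] = 10^(-0.8547) = 0.140

[A⁻]/[HA] = 0.140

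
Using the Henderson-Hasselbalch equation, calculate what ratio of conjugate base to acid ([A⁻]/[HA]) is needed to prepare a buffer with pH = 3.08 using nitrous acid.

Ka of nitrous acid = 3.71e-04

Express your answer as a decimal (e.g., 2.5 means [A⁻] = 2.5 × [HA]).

pKa = -log(3.71e-04) = 3.4306. pH = pKa + log([A⁻]/[HA]), so log([A⁻]/[HA]) = pH − pKa = 3.08 − 3.4306 = -0.3506. [A⁻]/[HA] = 10^(-0.3506) = 0.446

[A⁻]/[HA] = 0.446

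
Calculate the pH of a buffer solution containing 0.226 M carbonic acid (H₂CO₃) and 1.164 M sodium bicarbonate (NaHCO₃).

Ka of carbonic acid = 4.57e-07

pKa = -log(4.57e-07) = 6.34. pH = pKa + log([A⁻]/[HA]) = 6.34 + log(1.164/0.226)

pH = 7.05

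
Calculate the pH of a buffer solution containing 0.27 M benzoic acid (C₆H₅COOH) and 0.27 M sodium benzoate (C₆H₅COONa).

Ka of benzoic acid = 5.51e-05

pKa = -log(5.51e-05) = 4.26. pH = pKa + log([A⁻]/[HA]) = 4.26 + log(0.27/0.27)

pH = 4.26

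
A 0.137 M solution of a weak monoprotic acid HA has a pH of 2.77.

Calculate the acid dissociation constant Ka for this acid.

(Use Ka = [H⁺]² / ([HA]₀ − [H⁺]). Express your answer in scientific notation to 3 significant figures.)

[H⁺] = 10^(−pH) = 10^(−2.77) = 1.698e-03 M. For HA ⇌ H⁺ + A⁻, Ka = [H⁺][A⁻]/[HA] = [H⁺]² / ([HA]₀ − [H⁺]) = (1.698e-03)² / (0.137 − 1.698e-03) = 2.13e-05.

K_a = 2.13e-05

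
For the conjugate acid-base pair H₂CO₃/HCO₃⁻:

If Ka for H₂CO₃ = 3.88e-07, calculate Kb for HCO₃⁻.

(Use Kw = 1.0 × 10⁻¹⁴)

For a conjugate pair Ka × Kb = Kw, so Kb = Kw/Ka = 1.0 × 10⁻¹⁴ / 3.88e-07 = 2.58e-08.

K_b = 2.58e-08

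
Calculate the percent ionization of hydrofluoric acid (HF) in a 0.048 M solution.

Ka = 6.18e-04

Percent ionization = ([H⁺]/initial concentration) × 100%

Using Ka equilibrium: x² + Ka×x - Ka×C = 0. Solving: [H⁺] = 5.1462e-03. Percent = (5.1462e-03/0.048) × 100

Percent ionization = 10.7%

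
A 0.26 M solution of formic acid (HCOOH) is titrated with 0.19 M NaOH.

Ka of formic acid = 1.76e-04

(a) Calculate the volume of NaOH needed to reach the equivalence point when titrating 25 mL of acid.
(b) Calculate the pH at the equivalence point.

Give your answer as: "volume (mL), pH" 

moles acid = 0.26 × 25/1000 = 0.0065 mol; V_base = moles/0.19 × 1000 = 34.2 mL. At equivalence only the conjugate base is present: [A⁻] = 0.0065/0.059 = 1.0978e-01 M. Kb = Kw/Ka = 5.68e-11; [OH⁻] = √(Kb × [A⁻]) = 2.4975e-06; pOH = 5.60; pH = 14 - pOH = 8.40.

V = 34.2 mL, pH = 8.40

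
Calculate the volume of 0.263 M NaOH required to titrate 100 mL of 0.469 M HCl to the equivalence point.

At equivalence: moles acid = moles base. moles HCl = 0.469 × 100/1000 = 0.0469 mol. V_base = moles / 0.263 × 1000 = 178.3 mL.

V_{base} = 178.3 mL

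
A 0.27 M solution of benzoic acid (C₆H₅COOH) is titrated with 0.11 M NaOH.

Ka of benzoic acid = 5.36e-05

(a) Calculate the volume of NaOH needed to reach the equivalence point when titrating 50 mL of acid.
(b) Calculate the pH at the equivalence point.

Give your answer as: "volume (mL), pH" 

moles acid = 0.27 × 50/1000 = 0.0135 mol; V_base = moles/0.11 × 1000 = 122.7 mL. At equivalence only the conjugate base is present: [A⁻] = 0.0135/0.173 = 7.8158e-02 M. Kb = Kw/Ka = 1.87e-10; [OH⁻] = √(Kb × [A⁻]) = 3.8186e-06; pOH = 5.42; pH = 14 - pOH = 8.58.

V = 122.7 mL, pH = 8.58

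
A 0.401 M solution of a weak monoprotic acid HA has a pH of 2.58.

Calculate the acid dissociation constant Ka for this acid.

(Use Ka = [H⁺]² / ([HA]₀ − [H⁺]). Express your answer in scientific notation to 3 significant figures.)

[H⁺] = 10^(−pH) = 10^(−2.58) = 2.630e-03 M. For HA ⇌ H⁺ + A⁻, Ka = [H⁺][A⁻]/[HA] = [H⁺]² / ([HA]₀ − [H⁺]) = (2.630e-03)² / (0.401 − 2.630e-03) = 1.74e-05.

K_a = 1.74e-05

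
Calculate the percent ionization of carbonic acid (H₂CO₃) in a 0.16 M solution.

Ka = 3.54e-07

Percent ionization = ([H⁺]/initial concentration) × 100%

Using Ka equilibrium: x² + Ka×x - Ka×C = 0. Solving: [H⁺] = 2.3781e-04. Percent = (2.3781e-04/0.16) × 100

Percent ionization = 0.149%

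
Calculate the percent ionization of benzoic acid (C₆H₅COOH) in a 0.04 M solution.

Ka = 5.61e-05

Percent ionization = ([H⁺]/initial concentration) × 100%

Using Ka equilibrium: x² + Ka×x - Ka×C = 0. Solving: [H⁺] = 1.4702e-03. Percent = (1.4702e-03/0.04) × 100

Percent ionization = 3.68%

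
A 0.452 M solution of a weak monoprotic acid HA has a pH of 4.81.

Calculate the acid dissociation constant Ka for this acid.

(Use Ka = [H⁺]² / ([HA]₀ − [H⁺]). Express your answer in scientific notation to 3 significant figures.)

[H⁺] = 10^(−pH) = 10^(−4.81) = 1.549e-05 M. For HA ⇌ H⁺ + A⁻, Ka = [H⁺][A⁻]/[HA] = [H⁺]² / ([HA]₀ − [H⁺]) = (1.549e-05)² / (0.452 − 1.549e-05) = 5.31e-10.

K_a = 5.31e-10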